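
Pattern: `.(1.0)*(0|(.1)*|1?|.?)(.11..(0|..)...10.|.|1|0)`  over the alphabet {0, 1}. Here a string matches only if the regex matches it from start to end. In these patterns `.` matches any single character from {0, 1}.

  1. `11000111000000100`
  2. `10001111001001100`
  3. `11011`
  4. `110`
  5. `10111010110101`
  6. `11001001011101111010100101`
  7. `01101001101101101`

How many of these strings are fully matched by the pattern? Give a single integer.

1 → match
2 → no match
3 → no match
4 → match
5 → match
6 → no match
7 → match
Total matched: 4

4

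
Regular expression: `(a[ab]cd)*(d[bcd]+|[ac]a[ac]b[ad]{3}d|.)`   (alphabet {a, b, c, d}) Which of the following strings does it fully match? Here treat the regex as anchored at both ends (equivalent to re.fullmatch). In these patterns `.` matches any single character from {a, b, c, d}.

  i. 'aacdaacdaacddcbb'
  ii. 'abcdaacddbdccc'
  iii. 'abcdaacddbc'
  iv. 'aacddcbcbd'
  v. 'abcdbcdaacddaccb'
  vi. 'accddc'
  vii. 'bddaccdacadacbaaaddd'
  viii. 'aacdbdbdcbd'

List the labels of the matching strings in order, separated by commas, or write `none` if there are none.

i → match
ii → match
iii → match
iv → match
v → no match
vi → no match
vii → no match
viii → no match

i, ii, iii, iv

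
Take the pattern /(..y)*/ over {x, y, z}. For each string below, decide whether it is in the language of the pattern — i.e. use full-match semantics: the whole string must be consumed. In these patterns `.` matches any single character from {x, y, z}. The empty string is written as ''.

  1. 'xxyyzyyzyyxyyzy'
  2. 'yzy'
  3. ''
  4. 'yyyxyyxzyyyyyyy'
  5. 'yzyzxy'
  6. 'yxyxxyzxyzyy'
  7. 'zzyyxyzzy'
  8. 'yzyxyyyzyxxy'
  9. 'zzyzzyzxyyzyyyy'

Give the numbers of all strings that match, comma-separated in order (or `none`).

1, 2, 3, 4, 5, 6, 7, 8, 9

1 → match
2 → match
3 → match
4 → match
5 → match
6 → match
7 → match
8 → match
9 → match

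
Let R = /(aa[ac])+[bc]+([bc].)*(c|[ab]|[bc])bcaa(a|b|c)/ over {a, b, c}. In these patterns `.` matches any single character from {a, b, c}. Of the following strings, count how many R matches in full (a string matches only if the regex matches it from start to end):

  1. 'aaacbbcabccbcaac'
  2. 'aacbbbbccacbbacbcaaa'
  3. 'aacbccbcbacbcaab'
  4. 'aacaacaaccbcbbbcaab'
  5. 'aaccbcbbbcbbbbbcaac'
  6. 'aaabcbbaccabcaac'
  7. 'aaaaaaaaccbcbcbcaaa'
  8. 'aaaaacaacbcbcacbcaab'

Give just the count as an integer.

8

1 → match
2 → match
3 → match
4 → match
5 → match
6 → match
7 → match
8 → match
Total matched: 8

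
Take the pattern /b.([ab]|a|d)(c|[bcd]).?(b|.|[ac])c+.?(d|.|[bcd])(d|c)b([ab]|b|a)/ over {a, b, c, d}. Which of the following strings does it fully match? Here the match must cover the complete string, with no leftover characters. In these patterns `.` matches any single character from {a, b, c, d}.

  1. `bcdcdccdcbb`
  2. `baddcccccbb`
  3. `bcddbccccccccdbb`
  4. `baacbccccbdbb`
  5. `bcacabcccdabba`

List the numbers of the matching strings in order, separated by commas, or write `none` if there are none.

1 → match
2 → match
3 → match
4 → match
5 → no match

1, 2, 3, 4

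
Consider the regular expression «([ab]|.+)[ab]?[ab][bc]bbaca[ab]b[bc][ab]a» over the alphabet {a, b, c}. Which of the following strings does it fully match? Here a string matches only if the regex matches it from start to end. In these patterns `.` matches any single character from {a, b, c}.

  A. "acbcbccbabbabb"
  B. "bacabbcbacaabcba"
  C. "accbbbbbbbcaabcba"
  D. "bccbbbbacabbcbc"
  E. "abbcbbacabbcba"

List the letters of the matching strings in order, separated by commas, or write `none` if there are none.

E

A → no match — must end with "a"
B → no match
C → no match
D → no match — must end with "a"
E → match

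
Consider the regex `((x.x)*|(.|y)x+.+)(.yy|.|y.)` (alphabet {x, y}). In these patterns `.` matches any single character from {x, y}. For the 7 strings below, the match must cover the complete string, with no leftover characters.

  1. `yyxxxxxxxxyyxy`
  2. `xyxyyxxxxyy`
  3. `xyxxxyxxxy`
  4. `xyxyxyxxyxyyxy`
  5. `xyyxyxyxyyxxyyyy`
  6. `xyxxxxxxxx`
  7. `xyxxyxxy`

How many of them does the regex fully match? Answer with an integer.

1 → no match
2 → no match
3 → no match
4 → no match
5 → no match
6 → match
7 → no match
Total matched: 1

1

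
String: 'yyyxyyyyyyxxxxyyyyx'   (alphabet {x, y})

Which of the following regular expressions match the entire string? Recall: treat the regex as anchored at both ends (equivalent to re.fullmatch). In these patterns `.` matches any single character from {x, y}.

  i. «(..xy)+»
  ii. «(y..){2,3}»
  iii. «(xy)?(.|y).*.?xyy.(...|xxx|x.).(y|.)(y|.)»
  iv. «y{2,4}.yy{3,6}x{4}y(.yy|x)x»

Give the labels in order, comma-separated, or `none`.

i → no match — must end with 'xy'
ii → no match
iii → no match
iv → match

iv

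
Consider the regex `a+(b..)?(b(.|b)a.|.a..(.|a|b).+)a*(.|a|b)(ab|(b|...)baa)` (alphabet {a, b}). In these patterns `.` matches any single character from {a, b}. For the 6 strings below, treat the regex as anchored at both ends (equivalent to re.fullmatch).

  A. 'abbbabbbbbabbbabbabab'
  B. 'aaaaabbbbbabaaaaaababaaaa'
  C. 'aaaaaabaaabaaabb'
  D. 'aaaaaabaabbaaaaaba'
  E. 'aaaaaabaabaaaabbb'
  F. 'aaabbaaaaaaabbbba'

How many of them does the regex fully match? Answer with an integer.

A → no match
B → no match
C → no match
D → no match
E → no match
F → no match
Total matched: 0

0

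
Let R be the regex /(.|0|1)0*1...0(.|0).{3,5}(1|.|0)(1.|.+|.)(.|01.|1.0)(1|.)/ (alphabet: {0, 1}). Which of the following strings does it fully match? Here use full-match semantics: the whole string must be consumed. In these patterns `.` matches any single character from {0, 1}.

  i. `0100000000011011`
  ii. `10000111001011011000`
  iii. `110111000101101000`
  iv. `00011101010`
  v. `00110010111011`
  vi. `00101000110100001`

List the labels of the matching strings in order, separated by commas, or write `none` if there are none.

i → match
ii → match
iii → no match
iv → no match
v → no match
vi → match

i, ii, vi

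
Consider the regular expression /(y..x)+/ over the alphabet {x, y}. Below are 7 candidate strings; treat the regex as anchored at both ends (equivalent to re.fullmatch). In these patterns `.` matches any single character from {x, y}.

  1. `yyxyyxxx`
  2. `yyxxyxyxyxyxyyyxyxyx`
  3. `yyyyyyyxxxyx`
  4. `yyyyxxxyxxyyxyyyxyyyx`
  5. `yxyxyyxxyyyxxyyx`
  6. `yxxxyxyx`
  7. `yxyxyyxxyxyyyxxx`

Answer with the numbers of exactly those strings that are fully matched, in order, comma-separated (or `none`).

1 → no match
2 → match
3 → no match
4 → no match
5 → no match
6 → match
7 → no match

2, 6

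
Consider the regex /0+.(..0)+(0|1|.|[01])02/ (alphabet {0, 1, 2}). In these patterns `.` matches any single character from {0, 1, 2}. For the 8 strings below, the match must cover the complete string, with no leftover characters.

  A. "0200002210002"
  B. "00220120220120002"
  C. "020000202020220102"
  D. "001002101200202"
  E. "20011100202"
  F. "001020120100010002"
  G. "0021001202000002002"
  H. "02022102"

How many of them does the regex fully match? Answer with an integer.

A → no match
B → match
C → no match
D → no match
E → no match — must start with "0"
F → match
G → no match
H → no match
Total matched: 2

2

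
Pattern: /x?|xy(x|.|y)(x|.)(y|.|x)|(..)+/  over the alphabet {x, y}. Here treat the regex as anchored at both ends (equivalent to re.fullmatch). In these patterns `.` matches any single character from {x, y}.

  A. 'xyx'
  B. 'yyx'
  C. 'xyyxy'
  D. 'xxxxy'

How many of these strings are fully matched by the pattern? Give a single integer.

1

A → no match
B → no match
C → match
D → no match
Total matched: 1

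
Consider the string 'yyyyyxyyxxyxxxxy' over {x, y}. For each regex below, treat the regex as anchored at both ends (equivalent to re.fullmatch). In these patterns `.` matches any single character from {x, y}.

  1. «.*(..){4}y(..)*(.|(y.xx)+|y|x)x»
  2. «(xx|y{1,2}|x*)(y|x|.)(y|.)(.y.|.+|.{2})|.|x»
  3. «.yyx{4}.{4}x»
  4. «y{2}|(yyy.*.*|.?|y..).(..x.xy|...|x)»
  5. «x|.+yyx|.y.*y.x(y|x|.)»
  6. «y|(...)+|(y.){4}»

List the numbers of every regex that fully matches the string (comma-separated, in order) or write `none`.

1 → no match — must end with 'x'
2 → match
3 → no match — must end with 'x'
4 → match
5 → no match
6 → no match

2, 4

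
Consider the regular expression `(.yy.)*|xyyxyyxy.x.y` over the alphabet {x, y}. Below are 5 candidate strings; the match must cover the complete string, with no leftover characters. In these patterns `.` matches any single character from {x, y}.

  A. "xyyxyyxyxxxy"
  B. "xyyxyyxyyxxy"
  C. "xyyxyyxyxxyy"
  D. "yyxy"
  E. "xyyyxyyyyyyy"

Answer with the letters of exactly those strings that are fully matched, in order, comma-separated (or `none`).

A, B, C, E

A. "xyyxyyxyxxxy" → match
B. "xyyxyyxyyxxy" → match
C. "xyyxyyxyxxyy" → match
D. "yyxy" → no match
E. "xyyyxyyyyyyy" → match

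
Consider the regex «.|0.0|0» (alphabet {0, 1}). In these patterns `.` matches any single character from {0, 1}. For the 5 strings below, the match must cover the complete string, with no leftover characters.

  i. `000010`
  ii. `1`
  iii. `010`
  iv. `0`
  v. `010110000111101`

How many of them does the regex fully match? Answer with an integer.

3

i → no match
ii → match
iii → match
iv → match
v → no match
Total matched: 3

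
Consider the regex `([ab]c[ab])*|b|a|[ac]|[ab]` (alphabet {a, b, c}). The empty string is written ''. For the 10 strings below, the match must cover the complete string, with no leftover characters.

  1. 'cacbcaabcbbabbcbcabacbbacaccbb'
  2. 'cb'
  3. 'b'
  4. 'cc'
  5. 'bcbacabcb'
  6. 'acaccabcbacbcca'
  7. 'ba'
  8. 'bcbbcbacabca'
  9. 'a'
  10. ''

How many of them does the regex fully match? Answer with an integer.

1 → no match
2 → no match
3 → match
4 → no match
5 → match
6 → no match
7 → no match
8 → match
9 → match
10 → match
Total matched: 5

5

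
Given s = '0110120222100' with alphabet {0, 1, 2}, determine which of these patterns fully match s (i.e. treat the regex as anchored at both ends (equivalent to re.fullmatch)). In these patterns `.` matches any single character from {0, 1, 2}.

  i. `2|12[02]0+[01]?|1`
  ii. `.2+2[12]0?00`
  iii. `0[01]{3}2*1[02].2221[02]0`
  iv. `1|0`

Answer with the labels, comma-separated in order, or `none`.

i → no match
ii → no match
iii → match
iv → no match

iii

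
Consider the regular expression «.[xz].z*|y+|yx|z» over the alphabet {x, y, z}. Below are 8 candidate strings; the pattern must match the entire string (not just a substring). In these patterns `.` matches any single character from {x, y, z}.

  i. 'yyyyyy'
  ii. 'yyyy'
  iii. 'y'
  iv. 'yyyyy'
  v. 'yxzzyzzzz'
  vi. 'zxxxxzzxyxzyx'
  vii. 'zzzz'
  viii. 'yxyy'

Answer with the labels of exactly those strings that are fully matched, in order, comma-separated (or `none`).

i, ii, iii, iv, vii

i. 'yyyyyy' → match
ii. 'yyyy' → match
iii. 'y' → match
iv. 'yyyyy' → match
v. 'yxzzyzzzz' → no match
vi → no match
vii. 'zzzz' → match
viii. 'yxyy' → no match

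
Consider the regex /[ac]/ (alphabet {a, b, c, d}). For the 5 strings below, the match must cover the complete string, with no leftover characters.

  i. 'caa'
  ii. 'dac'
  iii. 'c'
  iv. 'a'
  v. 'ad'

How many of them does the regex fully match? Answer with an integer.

i. 'caa' → no match
ii. 'dac' → no match
iii. 'c' → match
iv. 'a' → match
v. 'ad' → no match
Total matched: 2

2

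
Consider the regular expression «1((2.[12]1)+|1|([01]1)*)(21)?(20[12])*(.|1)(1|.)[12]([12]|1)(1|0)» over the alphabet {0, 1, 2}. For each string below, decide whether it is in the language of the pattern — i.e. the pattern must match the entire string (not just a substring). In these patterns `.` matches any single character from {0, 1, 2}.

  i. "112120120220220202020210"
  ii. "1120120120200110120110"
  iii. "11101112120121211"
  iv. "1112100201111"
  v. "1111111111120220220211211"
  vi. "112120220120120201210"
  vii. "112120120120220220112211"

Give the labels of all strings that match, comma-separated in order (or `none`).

iii, v, vi, vii

i → no match
ii → no match
iii → match
iv → no match
v → match
vi → match
vii → match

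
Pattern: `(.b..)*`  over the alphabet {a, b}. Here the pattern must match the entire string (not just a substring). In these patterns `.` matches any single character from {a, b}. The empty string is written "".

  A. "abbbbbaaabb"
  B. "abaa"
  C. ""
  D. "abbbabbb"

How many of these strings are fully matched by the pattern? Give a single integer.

3

A → no match
B → match
C → match
D → match
Total matched: 3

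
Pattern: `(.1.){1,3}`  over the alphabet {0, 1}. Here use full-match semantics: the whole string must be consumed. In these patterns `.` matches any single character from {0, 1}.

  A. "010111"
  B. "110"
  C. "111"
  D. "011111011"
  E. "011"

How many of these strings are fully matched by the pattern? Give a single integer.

A → match
B → match
C → match
D → match
E → match
Total matched: 5

5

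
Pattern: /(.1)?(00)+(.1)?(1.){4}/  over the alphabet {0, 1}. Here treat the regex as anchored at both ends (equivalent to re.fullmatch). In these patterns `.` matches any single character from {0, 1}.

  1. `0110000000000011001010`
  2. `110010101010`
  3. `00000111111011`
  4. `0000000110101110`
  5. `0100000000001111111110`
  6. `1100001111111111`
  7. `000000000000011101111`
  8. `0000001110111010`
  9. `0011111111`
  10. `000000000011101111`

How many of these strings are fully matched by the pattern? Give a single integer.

1 → no match
2 → match
3 → match
4 → match
5 → match
6 → match
7 → no match
8 → match
9 → match
10 → match
Total matched: 8

8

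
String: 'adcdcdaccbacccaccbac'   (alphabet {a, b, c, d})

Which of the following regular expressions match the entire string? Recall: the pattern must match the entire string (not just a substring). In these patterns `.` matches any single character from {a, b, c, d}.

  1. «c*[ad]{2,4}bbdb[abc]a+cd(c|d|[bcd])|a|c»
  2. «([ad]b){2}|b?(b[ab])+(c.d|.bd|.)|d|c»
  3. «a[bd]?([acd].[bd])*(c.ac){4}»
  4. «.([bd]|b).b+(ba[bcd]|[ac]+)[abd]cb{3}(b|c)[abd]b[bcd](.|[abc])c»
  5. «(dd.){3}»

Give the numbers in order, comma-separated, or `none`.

1 → no match
2 → no match
3 → match
4 → no match
5 → no match — must start with 'dd'

3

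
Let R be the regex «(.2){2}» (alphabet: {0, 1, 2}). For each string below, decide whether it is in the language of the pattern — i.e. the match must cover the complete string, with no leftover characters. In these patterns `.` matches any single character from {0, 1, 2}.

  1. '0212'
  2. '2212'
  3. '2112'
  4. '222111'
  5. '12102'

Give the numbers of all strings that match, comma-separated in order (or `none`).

1, 2

1 → match
2 → match
3 → no match
4 → no match — must end with '2'
5 → no match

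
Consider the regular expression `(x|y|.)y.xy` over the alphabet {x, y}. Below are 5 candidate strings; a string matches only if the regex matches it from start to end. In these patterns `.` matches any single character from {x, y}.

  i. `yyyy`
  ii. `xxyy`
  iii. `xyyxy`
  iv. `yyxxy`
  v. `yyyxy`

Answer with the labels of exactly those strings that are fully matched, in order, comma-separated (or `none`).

i → no match — must end with `xy`
ii → no match — must end with `xy`
iii → match
iv → match
v → match

iii, iv, v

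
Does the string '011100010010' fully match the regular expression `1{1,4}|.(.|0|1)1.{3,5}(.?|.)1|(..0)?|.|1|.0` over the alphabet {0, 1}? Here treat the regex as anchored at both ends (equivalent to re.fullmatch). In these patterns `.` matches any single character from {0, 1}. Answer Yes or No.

No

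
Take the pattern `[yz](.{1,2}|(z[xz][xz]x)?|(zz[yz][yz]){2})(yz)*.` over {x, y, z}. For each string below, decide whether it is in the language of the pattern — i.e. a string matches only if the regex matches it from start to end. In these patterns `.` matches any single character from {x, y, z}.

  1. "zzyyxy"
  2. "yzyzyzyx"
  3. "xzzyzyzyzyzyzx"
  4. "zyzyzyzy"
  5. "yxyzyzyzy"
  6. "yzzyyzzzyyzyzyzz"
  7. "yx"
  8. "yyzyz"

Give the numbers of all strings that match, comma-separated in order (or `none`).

1 → no match
2 → no match
3 → no match
4 → match
5 → match
6 → match
7 → match
8 → no match

4, 5, 6, 7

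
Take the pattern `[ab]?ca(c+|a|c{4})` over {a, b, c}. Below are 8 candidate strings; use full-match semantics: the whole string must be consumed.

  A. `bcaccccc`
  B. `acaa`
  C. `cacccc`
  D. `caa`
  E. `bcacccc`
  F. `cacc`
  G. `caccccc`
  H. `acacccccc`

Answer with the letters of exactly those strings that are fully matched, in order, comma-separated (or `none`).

A, B, C, D, E, F, G, H

A. `bcaccccc` → match
B. `acaa` → match
C. `cacccc` → match
D. `caa` → match
E. `bcacccc` → match
F. `cacc` → match
G. `caccccc` → match
H. `acacccccc` → match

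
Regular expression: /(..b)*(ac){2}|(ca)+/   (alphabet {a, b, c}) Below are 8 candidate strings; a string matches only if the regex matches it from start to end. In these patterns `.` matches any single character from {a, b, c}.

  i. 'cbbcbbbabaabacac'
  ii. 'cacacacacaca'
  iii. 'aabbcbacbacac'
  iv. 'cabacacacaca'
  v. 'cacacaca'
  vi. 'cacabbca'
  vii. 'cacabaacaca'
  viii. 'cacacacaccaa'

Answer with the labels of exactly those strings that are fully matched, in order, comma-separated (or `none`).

i, ii, iii, v

i → match
ii → match
iii → match
iv → no match
v → match
vi → no match
vii → no match
viii → no match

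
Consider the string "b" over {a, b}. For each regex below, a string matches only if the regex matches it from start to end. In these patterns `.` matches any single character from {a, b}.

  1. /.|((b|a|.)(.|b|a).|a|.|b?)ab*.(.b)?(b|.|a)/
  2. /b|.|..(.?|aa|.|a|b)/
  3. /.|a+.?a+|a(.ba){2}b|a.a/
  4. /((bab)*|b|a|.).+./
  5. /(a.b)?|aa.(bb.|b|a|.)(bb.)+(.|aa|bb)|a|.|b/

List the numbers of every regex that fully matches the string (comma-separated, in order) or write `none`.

1, 2, 3, 5

1 → match
2 → match
3 → match
4 → no match
5 → match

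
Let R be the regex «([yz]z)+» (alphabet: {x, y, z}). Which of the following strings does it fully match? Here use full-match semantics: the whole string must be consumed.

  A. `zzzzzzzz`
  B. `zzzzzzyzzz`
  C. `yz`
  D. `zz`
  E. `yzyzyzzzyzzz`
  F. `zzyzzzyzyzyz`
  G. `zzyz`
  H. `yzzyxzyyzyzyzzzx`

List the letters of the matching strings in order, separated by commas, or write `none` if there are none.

A → match
B → match
C → match
D → match
E → match
F → match
G → match
H → no match — must end with `z`

A, B, C, D, E, F, G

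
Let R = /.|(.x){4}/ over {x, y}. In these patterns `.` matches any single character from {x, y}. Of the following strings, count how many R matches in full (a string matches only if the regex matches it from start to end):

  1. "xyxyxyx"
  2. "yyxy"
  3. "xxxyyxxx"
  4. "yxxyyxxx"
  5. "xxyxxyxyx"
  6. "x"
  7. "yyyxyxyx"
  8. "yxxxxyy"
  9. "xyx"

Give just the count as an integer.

1 → no match
2 → no match
3 → no match
4 → no match
5 → no match
6 → match
7 → no match
8 → no match
9 → no match
Total matched: 1

1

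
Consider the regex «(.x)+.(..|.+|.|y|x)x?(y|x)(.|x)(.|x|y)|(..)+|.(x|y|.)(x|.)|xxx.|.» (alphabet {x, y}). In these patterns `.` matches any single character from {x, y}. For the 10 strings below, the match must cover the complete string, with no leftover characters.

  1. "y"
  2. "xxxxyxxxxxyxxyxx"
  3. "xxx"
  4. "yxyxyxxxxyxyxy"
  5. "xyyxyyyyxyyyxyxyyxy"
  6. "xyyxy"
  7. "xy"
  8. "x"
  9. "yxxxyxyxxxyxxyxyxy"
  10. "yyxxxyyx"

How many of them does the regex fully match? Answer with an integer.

1 → match
2 → match
3 → match
4 → match
5 → no match
6 → no match
7 → match
8 → match
9 → match
10 → match
Total matched: 8

8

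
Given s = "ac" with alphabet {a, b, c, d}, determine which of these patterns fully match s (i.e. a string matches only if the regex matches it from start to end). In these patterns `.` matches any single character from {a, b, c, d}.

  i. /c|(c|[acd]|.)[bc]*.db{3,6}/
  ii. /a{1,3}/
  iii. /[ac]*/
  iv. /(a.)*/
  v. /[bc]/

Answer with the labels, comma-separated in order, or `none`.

i → no match
ii → no match — must end with "a"
iii → match
iv → match
v → no match

iii, iv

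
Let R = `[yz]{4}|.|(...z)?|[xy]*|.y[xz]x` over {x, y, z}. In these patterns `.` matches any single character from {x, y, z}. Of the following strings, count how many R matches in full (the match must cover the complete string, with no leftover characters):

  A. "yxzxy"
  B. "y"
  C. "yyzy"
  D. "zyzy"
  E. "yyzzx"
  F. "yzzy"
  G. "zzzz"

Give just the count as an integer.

A → no match
B → match
C → match
D → match
E → no match
F → match
G → match
Total matched: 5

5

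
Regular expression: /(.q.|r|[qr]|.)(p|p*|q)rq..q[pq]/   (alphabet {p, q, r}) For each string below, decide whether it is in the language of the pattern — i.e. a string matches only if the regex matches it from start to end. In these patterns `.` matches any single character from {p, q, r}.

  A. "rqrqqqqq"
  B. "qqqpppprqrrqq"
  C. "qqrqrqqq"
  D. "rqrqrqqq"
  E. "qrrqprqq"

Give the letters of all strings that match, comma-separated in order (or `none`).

A, B, C, D

A → match
B → match
C → match
D → match
E → no match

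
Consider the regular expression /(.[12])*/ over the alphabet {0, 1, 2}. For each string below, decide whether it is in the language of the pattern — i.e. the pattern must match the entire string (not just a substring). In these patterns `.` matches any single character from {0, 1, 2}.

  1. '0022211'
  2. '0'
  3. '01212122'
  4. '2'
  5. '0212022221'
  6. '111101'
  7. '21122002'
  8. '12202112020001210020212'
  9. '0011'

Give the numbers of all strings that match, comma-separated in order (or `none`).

1 → no match
2 → no match
3 → match
4 → no match
5 → match
6 → match
7 → no match
8 → no match
9 → no match

3, 5, 6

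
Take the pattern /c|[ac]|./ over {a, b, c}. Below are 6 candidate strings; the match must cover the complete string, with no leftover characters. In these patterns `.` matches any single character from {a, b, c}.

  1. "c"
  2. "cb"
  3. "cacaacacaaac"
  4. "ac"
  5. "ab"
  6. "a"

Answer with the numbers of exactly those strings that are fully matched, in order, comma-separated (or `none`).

1, 6

1 → match
2 → no match
3 → no match
4 → no match
5 → no match
6 → match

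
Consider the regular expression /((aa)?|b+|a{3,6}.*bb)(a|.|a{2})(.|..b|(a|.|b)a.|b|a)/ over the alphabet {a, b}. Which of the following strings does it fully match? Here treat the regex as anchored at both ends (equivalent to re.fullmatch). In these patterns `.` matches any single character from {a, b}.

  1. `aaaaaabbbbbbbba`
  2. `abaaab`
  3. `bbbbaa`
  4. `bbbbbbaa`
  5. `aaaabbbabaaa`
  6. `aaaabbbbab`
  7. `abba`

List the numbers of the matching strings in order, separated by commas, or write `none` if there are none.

1 → match
2 → no match
3 → match
4 → match
5 → no match
6 → match
7 → no match

1, 3, 4, 6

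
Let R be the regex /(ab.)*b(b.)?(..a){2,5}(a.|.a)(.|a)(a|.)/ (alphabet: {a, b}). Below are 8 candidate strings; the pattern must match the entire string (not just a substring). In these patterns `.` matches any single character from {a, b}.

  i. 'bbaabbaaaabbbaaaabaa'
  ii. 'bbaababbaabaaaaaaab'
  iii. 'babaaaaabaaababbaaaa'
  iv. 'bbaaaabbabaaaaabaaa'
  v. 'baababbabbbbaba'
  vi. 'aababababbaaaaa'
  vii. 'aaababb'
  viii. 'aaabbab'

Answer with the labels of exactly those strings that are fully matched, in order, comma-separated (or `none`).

ii, iv

i → no match
ii → match
iii → no match
iv → match
v → no match
vi → no match
vii → no match
viii → no match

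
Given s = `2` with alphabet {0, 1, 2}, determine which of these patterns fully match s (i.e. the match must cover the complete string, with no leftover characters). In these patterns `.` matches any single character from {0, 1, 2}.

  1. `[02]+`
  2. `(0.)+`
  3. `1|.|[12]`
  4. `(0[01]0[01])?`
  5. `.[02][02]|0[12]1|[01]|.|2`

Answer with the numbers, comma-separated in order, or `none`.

1 → match
2 → no match — must start with `0`
3 → match
4 → no match
5 → match

1, 3, 5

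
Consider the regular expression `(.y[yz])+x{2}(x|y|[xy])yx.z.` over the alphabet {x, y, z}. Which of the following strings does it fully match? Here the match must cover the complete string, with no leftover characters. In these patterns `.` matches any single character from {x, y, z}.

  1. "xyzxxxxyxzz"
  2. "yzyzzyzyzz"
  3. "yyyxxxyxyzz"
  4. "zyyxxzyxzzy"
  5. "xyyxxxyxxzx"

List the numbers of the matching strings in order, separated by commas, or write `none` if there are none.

3, 5

1. "xyzxxxxyxzz" → no match
2. "yzyzzyzyzz" → no match
3. "yyyxxxyxyzz" → match
4. "zyyxxzyxzzy" → no match
5. "xyyxxxyxxzx" → match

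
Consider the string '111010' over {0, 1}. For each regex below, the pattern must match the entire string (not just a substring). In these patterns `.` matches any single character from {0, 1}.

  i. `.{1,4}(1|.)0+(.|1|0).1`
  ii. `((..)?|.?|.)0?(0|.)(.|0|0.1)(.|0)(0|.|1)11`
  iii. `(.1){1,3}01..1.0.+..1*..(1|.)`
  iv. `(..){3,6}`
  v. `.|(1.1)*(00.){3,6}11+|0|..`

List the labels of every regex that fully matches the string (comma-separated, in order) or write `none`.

iv

i → no match — must end with '1'
ii → no match — must end with '11'
iii → no match
iv → match
v → no match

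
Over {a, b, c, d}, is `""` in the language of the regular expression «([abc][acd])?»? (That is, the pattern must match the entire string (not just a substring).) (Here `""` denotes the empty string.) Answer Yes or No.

Yes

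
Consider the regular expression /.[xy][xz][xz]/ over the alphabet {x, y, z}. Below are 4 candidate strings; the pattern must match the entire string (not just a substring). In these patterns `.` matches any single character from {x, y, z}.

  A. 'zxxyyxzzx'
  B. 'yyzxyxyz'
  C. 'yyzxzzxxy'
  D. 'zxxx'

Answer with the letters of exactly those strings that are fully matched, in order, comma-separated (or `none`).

A → no match
B → no match
C → no match
D → match

D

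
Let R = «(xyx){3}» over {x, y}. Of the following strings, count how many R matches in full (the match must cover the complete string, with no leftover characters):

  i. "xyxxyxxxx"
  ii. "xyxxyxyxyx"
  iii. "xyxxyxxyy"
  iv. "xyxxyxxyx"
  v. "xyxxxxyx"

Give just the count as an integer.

i → no match — must end with "xyx"
ii → no match
iii → no match — must end with "xyx"
iv → match
v → no match
Total matched: 1

1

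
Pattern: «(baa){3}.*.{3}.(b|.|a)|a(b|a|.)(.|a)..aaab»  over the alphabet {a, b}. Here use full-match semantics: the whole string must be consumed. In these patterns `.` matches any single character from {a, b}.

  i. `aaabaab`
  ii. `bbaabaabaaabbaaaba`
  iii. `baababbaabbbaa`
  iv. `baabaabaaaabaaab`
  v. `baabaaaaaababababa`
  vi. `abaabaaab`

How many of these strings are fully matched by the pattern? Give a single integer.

i → no match
ii → no match
iii → no match
iv → match
v → no match
vi → match
Total matched: 2

2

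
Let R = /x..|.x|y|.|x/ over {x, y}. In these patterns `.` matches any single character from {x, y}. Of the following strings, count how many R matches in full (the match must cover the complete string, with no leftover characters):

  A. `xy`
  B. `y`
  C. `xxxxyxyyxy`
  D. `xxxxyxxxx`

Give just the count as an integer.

A → no match
B → match
C → no match
D → no match
Total matched: 1

1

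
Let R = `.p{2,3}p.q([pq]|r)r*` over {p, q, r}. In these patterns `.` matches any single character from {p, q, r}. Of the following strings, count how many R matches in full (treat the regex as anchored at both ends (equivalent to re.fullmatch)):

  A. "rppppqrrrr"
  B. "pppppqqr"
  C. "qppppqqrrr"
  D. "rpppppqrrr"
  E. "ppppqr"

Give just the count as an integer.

4

A → match
B → match
C → match
D → match
E → no match
Total matched: 4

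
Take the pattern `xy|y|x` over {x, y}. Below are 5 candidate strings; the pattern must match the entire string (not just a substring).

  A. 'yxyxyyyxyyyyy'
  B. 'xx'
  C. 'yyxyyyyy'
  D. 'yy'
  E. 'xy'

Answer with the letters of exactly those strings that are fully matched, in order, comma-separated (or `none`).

A → no match
B → no match
C → no match
D → no match
E → match

E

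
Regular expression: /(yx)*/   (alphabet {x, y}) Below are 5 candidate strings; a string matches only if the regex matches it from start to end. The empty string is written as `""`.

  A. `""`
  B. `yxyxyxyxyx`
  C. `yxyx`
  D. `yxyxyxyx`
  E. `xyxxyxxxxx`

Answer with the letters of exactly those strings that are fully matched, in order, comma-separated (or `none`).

A → match
B → match
C → match
D → match
E → no match

A, B, C, D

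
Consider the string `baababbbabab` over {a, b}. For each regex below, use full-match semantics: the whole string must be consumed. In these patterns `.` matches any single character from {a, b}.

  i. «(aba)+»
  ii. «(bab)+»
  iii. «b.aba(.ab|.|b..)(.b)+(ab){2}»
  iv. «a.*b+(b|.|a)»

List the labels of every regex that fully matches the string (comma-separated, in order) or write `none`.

iii

i → no match — must start with `aba`
ii → no match — must start with `bab`
iii → match
iv → no match — must start with `a`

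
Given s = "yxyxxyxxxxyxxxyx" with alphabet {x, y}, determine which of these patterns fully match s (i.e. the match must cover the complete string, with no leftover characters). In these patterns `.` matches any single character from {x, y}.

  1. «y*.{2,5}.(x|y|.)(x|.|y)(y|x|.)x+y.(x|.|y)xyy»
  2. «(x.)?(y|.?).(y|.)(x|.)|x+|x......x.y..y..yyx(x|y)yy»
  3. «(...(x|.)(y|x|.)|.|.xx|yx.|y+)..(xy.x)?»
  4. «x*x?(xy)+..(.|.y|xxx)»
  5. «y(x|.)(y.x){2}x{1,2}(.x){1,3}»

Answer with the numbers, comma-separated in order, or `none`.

5

1 → no match — must end with "xyy"
2 → no match
3 → no match
4 → no match
5 → match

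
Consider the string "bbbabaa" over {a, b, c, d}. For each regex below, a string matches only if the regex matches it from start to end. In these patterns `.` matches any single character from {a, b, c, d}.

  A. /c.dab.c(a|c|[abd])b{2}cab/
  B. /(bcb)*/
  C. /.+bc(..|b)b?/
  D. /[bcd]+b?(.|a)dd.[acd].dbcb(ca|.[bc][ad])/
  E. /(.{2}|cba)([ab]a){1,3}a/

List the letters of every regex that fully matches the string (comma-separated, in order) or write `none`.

A → no match — must start with "c"
B → no match
C → no match
D → no match
E → match

E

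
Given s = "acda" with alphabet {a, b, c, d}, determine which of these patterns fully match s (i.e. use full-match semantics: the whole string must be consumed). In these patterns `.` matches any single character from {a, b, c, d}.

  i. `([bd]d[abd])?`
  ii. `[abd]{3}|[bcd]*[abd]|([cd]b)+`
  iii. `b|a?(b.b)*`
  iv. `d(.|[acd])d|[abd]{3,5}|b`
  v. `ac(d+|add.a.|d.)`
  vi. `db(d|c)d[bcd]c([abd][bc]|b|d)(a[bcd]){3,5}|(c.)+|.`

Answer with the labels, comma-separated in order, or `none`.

v

i → no match
ii → no match
iii → no match
iv → no match
v → match
vi → no match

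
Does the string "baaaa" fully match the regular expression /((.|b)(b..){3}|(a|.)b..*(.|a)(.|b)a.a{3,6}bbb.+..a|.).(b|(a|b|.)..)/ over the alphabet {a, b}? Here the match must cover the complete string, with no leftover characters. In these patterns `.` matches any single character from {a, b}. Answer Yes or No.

Yes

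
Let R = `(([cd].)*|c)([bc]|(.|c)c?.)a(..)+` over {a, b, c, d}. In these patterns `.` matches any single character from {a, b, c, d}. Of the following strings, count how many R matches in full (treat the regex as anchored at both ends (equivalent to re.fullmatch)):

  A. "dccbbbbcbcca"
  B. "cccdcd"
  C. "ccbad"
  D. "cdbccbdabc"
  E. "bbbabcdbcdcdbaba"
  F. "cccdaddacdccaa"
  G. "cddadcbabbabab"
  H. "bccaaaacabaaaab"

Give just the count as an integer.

A → no match
B → no match
C → no match
D → no match
E → no match
F → no match
G → match
H → no match
Total matched: 1

1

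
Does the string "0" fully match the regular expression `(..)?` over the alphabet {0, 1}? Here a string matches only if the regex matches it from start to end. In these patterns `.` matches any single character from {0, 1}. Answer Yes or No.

No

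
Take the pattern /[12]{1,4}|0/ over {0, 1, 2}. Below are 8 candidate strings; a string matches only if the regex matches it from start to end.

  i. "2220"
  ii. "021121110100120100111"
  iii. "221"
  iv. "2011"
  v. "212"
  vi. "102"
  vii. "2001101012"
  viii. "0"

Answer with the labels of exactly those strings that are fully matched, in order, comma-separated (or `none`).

iii, v, viii

i → no match
ii → no match
iii → match
iv → no match
v → match
vi → no match
vii → no match
viii → match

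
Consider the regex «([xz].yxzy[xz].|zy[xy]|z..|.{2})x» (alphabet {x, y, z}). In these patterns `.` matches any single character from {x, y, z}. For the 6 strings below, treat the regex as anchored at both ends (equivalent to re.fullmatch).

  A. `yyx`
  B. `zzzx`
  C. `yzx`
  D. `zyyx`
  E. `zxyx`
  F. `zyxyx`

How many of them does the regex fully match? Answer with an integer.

A → match
B → match
C → match
D → match
E → match
F → no match
Total matched: 5

5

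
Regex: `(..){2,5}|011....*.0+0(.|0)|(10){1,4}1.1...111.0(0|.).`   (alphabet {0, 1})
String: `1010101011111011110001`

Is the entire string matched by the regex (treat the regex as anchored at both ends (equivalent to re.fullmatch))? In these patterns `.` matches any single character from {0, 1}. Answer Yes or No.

No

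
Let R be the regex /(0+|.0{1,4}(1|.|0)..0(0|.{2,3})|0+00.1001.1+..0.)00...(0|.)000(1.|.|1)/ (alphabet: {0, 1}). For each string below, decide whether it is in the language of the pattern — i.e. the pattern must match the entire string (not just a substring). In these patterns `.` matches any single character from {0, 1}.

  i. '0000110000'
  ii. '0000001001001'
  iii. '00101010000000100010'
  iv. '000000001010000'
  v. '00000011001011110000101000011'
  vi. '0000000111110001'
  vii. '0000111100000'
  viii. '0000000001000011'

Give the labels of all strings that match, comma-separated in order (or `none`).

iii, iv, v, viii

i → no match
ii → no match
iii → match
iv → match
v → match
vi → no match
vii → no match
viii → match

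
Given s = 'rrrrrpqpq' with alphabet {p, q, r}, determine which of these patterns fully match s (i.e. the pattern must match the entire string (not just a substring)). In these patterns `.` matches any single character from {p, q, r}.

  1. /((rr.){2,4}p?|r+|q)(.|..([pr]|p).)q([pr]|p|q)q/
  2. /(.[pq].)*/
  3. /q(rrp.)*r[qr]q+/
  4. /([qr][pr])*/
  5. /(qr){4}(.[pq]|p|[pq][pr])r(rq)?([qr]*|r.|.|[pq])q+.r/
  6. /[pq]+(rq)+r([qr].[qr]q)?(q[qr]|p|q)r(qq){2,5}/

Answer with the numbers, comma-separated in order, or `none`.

1

1 → match
2 → no match
3 → no match — must start with 'q'
4 → no match
5 → no match — must start with 'qr'
6 → no match — must end with 'qq'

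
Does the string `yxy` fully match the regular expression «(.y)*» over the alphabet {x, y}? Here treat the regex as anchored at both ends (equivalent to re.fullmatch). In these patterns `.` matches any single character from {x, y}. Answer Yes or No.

No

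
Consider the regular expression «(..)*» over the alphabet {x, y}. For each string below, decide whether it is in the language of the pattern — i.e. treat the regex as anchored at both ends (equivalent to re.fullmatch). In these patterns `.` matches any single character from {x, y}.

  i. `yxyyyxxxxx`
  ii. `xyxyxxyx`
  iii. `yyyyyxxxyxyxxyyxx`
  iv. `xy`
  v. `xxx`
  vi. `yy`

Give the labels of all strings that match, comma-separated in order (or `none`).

i, ii, iv, vi

i → match
ii → match
iii → no match
iv → match
v → no match
vi → match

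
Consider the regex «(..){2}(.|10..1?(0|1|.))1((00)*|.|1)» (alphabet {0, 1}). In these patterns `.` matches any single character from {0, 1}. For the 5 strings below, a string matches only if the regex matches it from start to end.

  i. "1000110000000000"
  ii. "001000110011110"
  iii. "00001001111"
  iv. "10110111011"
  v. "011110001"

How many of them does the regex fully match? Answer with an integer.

i → match
ii → no match
iii → match
iv → no match
v → no match
Total matched: 2

2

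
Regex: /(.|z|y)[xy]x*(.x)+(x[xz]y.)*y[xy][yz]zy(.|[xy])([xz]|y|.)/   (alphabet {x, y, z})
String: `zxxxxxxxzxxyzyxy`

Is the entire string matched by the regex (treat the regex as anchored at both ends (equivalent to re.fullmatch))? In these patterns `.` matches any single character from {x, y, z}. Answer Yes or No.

No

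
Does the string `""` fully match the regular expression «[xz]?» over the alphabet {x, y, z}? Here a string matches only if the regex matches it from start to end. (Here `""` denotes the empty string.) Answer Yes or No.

Yes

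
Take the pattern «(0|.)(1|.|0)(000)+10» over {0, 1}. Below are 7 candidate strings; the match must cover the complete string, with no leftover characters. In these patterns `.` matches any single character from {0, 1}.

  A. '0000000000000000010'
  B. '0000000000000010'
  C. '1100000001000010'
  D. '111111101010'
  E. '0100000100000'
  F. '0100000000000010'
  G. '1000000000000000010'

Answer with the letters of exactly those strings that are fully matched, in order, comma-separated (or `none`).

A → match
B → match
C → no match
D. '111111101010' → no match — must end with '00010'
E → no match — must end with '00010'
F → match
G → match

A, B, F, G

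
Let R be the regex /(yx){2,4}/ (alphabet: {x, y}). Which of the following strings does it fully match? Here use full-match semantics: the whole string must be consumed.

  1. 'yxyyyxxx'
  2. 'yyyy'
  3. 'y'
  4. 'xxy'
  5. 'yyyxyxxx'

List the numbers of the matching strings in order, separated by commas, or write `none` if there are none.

1. 'yxyyyxxx' → no match — must end with 'yx'
2. 'yyyy' → no match — must start with 'yx'
3. 'y' → no match — must start with 'yx'
4. 'xxy' → no match — must start with 'yx'
5. 'yyyxyxxx' → no match — must start with 'yx'

none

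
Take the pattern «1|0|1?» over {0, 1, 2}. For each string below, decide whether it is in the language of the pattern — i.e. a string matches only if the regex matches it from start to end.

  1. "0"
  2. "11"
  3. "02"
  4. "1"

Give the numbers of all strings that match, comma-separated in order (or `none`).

1, 4

1 → match
2 → no match
3 → no match
4 → match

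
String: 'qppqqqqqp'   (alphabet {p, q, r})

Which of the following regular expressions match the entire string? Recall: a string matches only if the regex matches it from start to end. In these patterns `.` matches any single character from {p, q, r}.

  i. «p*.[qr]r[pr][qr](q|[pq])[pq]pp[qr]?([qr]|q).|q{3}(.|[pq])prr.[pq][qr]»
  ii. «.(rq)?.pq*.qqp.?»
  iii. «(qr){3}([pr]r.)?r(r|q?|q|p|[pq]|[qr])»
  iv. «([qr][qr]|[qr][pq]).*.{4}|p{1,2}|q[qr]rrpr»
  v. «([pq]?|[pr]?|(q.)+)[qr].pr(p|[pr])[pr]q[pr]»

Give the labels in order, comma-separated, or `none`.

i → no match
ii → match
iii → no match — must start with 'qr'
iv → match
v → no match

ii, iv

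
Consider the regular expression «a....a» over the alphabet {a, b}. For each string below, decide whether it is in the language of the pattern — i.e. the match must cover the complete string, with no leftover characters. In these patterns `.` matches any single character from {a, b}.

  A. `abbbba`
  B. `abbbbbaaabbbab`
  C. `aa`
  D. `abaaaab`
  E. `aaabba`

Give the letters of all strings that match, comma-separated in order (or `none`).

A → match
B → no match — must end with `a`
C → no match
D → no match — must end with `a`
E → match

A, E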